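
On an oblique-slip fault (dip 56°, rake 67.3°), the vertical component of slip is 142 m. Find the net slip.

dip-slip = throw / sin(dip) = 142 / sin(56°) = 171.3 m
net slip = dip-slip / sin(rake) = 171.3 / sin(67.3°) = 186 m

186 m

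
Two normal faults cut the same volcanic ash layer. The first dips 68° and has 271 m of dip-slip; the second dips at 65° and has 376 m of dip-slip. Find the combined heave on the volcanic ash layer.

heave_A = 271 × cos(68°) = 101.5 m
heave_B = 376 × cos(65°) = 158.9 m
total = 101.5 + 158.9 = 260 m

260 m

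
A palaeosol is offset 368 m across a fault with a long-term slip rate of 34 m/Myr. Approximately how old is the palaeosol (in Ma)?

10.8 Ma

age = offset / rate = 368 m / (34 m/Myr) = 1.08e+07 yr = 10.8 Ma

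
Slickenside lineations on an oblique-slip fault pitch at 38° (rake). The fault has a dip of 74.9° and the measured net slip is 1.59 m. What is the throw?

0.945 m

dip-slip = net slip × sin(rake) = 1.59 m × sin(38°) = 0.9789 m
throw = dip-slip × sin(dip) = 0.9789 × sin(74.9°) = 0.945 m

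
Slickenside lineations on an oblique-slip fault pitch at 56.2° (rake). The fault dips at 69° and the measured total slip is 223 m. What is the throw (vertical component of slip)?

dip-slip = net slip × sin(rake) = 223 m × sin(56.2°) = 185.3 m
throw = dip-slip × sin(dip) = 185.3 × sin(69°) = 173 m

173 m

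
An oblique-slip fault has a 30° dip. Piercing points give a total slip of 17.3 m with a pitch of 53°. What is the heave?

12 m

dip-slip = net slip × sin(rake) = 17.3 m × sin(53°) = 13.82 m
heave = dip-slip × cos(dip) = 13.82 × cos(30°) = 12 m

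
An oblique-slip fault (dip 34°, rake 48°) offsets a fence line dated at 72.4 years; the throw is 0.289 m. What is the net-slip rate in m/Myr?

9610 m/Myr

dip-slip = throw / sin(dip) = 0.289 / sin(34°) = 0.5168 m
net slip = dip-slip / sin(rake) = 0.5168 / sin(48°) = 0.6954 m
rate = 0.6954 m / 72.4 years = 0.00961 m/yr = 9610 m/Myr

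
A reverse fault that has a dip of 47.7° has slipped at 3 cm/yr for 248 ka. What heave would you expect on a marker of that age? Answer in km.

5.01 km

dip-slip = rate × time = 3 cm/yr × 248 ka = 7440 m
heave = dip-slip × cos(dip) = 7440 × cos(47.7°) = 5010 m = 5.01 km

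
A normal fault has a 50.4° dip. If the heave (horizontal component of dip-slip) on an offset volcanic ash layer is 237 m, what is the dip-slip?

372 m

dip-slip = heave / cos(dip) = 237 / cos(50.4°) = 372 m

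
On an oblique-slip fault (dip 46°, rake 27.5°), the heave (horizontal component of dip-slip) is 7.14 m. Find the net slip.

dip-slip = heave / cos(dip) = 7.14 / cos(46°) = 10.28 m
net slip = dip-slip / sin(rake) = 10.28 / sin(27.5°) = 22.3 m

22.3 m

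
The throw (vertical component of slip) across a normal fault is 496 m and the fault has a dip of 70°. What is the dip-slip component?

528 m

dip-slip = throw / sin(dip) = 496 / sin(70°) = 528 m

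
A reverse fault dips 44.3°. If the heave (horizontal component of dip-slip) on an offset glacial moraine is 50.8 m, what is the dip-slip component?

71 m

dip-slip = heave / cos(dip) = 50.8 / cos(44.3°) = 71 m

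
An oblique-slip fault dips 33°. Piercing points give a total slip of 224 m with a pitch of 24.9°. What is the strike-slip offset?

203 m

strike-slip = net slip × cos(rake) = 224 m × cos(24.9°) = 203 m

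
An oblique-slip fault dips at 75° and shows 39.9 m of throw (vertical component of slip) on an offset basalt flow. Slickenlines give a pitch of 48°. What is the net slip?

55.6 m

dip-slip = throw / sin(dip) = 39.9 / sin(75°) = 41.31 m
net slip = dip-slip / sin(rake) = 41.31 / sin(48°) = 55.6 m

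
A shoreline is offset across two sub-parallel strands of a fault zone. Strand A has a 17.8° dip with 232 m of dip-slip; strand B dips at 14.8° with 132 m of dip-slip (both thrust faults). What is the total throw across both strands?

105 m

throw_A = 232 × sin(17.8°) = 70.92 m
throw_B = 132 × sin(14.8°) = 33.72 m
total = 70.92 + 33.72 = 105 m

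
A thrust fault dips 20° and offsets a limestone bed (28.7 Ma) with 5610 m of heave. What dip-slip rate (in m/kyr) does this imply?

dip-slip = heave / cos(dip) = 5610 m / cos(20°) = 5970 m
rate = 5970 m / 28.7 Ma = 0.000208 m/yr = 0.208 m/kyr

0.208 m/kyr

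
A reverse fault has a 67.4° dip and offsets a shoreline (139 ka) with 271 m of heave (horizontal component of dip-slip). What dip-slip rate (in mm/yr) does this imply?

5.07 mm/yr

dip-slip = heave / cos(dip) = 271 m / cos(67.4°) = 705.2 m
rate = 705.2 m / 139 ka = 0.00507 m/yr = 5.07 mm/yr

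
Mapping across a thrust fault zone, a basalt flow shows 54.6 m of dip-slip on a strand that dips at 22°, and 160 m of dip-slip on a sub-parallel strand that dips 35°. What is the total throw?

112 m

throw_A = 54.6 × sin(22°) = 20.45 m
throw_B = 160 × sin(35°) = 91.77 m
total = 20.45 + 91.77 = 112 m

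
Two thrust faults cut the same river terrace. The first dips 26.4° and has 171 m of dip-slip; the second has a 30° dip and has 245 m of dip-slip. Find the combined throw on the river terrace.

throw_A = 171 × sin(26.4°) = 76.03 m
throw_B = 245 × sin(30°) = 122.5 m
total = 76.03 + 122.5 = 199 m

199 m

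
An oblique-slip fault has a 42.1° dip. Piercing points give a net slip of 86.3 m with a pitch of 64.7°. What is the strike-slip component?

36.9 m

strike-slip = net slip × cos(rake) = 86.3 m × cos(64.7°) = 36.9 m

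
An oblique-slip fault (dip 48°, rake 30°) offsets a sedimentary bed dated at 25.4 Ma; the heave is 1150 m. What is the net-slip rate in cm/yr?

0.0135 cm/yr

dip-slip = heave / cos(dip) = 1150 / cos(48°) = 1719 m
net slip = dip-slip / sin(rake) = 1719 / sin(30°) = 3437 m
rate = 3437 m / 25.4 Ma = 0.000135 m/yr = 0.0135 cm/yr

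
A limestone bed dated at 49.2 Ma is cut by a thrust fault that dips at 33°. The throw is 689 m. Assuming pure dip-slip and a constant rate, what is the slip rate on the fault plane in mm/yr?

dip-slip = throw / sin(dip) = 689 m / sin(33°) = 1265 m
rate = 1265 m / 49.2 Ma = 0.0000257 m/yr = 0.0257 mm/yr

0.0257 mm/yr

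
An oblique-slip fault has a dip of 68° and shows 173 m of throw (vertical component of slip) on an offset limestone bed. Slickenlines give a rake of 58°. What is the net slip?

dip-slip = throw / sin(dip) = 173 / sin(68°) = 186.6 m
net slip = dip-slip / sin(rake) = 186.6 / sin(58°) = 220 m

220 m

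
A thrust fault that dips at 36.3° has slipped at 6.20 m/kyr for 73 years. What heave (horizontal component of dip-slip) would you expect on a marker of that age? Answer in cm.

dip-slip = rate × time = 6.20 m/kyr × 73 years = 0.4526 m
heave = dip-slip × cos(dip) = 0.4526 × cos(36.3°) = 0.365 m = 36.5 cm

36.5 cm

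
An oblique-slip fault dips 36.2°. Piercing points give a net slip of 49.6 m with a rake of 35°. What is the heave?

23 m

dip-slip = net slip × sin(rake) = 49.6 m × sin(35°) = 28.45 m
heave = dip-slip × cos(dip) = 28.45 × cos(36.2°) = 23 m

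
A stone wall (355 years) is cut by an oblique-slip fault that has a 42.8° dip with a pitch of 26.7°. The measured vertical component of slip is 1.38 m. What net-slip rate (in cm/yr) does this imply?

dip-slip = throw / sin(dip) = 1.38 / sin(42.8°) = 2.031 m
net slip = dip-slip / sin(rake) = 2.031 / sin(26.7°) = 4.520 m
rate = 4.520 m / 355 years = 0.0127 m/yr = 1.27 cm/yr

1.27 cm/yr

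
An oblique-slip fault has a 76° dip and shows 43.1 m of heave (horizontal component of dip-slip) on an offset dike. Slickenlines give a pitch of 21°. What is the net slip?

497 m

dip-slip = heave / cos(dip) = 43.1 / cos(76°) = 178.2 m
net slip = dip-slip / sin(rake) = 178.2 / sin(21°) = 497 m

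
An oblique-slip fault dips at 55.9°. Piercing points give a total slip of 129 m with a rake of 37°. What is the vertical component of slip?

dip-slip = net slip × sin(rake) = 129 m × sin(37°) = 77.63 m
throw = dip-slip × sin(dip) = 77.63 × sin(55.9°) = 64.3 m

64.3 m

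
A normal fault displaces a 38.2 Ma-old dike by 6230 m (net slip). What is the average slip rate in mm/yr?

0.163 mm/yr

rate = 6230 m / 38.2 Ma = 0.000163 m/yr = 0.163 mm/yr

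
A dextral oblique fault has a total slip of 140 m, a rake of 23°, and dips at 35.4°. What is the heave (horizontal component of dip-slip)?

dip-slip = net slip × sin(rake) = 140 m × sin(23°) = 54.70 m
heave = dip-slip × cos(dip) = 54.70 × cos(35.4°) = 44.6 m

44.6 m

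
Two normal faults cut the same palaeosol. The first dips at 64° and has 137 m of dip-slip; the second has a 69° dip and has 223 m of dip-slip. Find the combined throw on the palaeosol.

throw_A = 137 × sin(64°) = 123.1 m
throw_B = 223 × sin(69°) = 208.2 m
total = 123.1 + 208.2 = 331 m

331 m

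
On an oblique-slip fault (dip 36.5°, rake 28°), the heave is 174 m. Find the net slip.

dip-slip = heave / cos(dip) = 174 / cos(36.5°) = 216.5 m
net slip = dip-slip / sin(rake) = 216.5 / sin(28°) = 461 m

461 m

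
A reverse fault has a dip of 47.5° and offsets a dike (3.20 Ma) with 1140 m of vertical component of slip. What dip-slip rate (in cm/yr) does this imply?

0.0483 cm/yr

dip-slip = throw / sin(dip) = 1140 m / sin(47.5°) = 1546 m
rate = 1546 m / 3.20 Ma = 0.000483 m/yr = 0.0483 cm/yr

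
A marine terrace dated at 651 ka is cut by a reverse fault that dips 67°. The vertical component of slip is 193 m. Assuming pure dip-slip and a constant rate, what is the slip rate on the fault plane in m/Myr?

dip-slip = throw / sin(dip) = 193 m / sin(67°) = 209.7 m
rate = 209.7 m / 651 ka = 0.000322 m/yr = 322 m/Myr

322 m/Myr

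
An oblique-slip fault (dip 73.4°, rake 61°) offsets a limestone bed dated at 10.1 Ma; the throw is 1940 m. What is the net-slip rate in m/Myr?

dip-slip = throw / sin(dip) = 1940 / sin(73.4°) = 2024 m
net slip = dip-slip / sin(rake) = 2024 / sin(61°) = 2315 m
rate = 2315 m / 10.1 Ma = 0.000229 m/yr = 229 m/Myr

229 m/Myr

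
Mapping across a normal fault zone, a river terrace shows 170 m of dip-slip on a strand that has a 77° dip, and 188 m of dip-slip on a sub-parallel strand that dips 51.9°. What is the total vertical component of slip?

314 m

throw_A = 170 × sin(77°) = 165.6 m
throw_B = 188 × sin(51.9°) = 147.9 m
total = 165.6 + 147.9 = 314 m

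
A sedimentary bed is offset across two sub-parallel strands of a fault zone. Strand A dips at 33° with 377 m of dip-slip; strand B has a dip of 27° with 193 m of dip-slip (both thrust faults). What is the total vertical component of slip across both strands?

throw_A = 377 × sin(33°) = 205.3 m
throw_B = 193 × sin(27°) = 87.62 m
total = 205.3 + 87.62 = 293 m

293 m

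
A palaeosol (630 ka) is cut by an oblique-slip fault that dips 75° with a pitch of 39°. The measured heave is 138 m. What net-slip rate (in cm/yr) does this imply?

0.134 cm/yr

dip-slip = heave / cos(dip) = 138 / cos(75°) = 533.2 m
net slip = dip-slip / sin(rake) = 533.2 / sin(39°) = 847.2 m
rate = 847.2 m / 630 ka = 0.00134 m/yr = 0.134 cm/yr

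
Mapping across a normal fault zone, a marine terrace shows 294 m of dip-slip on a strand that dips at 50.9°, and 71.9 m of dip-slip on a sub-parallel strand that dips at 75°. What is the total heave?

204 m

heave_A = 294 × cos(50.9°) = 185.4 m
heave_B = 71.9 × cos(75°) = 18.61 m
total = 185.4 + 18.61 = 204 m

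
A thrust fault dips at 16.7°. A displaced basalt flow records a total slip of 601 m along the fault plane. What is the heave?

576 m

heave = dip-slip × cos(dip) = 601 m × cos(16.7°) = 576 m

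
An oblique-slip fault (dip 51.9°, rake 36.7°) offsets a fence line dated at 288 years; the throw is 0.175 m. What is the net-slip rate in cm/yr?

dip-slip = throw / sin(dip) = 0.175 / sin(51.9°) = 0.2224 m
net slip = dip-slip / sin(rake) = 0.2224 / sin(36.7°) = 0.3721 m
rate = 0.3721 m / 288 years = 0.00129 m/yr = 0.129 cm/yr

0.129 cm/yr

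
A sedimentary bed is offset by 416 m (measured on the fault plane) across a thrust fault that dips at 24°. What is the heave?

380 m

heave = dip-slip × cos(dip) = 416 m × cos(24°) = 380 m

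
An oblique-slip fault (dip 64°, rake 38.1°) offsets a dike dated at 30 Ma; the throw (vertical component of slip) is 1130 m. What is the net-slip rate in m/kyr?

dip-slip = throw / sin(dip) = 1130 / sin(64°) = 1257 m
net slip = dip-slip / sin(rake) = 1257 / sin(38.1°) = 2038 m
rate = 2038 m / 30 Ma = 0.0000679 m/yr = 0.0679 m/kyr

0.0679 m/kyr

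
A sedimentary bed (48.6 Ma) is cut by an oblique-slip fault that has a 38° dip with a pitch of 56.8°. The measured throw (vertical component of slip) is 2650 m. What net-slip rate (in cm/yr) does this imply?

0.0106 cm/yr

dip-slip = throw / sin(dip) = 2650 / sin(38°) = 4304 m
net slip = dip-slip / sin(rake) = 4304 / sin(56.8°) = 5144 m
rate = 5144 m / 48.6 Ma = 0.000106 m/yr = 0.0106 cm/yr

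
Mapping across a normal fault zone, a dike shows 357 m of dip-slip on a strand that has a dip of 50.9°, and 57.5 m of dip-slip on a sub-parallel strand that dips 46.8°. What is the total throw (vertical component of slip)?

throw_A = 357 × sin(50.9°) = 277 m
throw_B = 57.5 × sin(46.8°) = 41.92 m
total = 277 + 41.92 = 319 m

319 m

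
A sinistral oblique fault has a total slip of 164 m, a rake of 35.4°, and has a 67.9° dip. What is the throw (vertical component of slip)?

88 m

dip-slip = net slip × sin(rake) = 164 m × sin(35.4°) = 95 m
throw = dip-slip × sin(dip) = 95 × sin(67.9°) = 88 m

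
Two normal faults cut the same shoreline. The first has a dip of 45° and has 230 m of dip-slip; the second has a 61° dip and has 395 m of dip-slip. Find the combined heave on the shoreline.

354 m

heave_A = 230 × cos(45°) = 162.6 m
heave_B = 395 × cos(61°) = 191.5 m
total = 162.6 + 191.5 = 354 m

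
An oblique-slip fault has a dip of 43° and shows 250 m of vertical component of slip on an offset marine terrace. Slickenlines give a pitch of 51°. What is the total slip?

472 m

dip-slip = throw / sin(dip) = 250 / sin(43°) = 366.6 m
net slip = dip-slip / sin(rake) = 366.6 / sin(51°) = 472 m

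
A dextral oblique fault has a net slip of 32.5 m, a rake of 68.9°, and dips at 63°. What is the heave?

13.8 m

dip-slip = net slip × sin(rake) = 32.5 m × sin(68.9°) = 30.32 m
heave = dip-slip × cos(dip) = 30.32 × cos(63°) = 13.8 m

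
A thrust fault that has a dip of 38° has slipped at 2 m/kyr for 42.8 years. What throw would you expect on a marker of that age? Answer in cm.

5.27 cm

dip-slip = rate × time = 2 m/kyr × 42.8 years = 0.08560 m
throw = dip-slip × sin(dip) = 0.08560 × sin(38°) = 0.0527 m = 5.27 cm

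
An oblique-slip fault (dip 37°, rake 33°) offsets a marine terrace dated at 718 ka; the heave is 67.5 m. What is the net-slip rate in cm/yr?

0.0216 cm/yr

dip-slip = heave / cos(dip) = 67.5 / cos(37°) = 84.52 m
net slip = dip-slip / sin(rake) = 84.52 / sin(33°) = 155.2 m
rate = 155.2 m / 718 ka = 0.000216 m/yr = 0.0216 cm/yr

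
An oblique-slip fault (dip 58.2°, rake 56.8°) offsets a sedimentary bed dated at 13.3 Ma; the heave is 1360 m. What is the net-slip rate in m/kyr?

dip-slip = heave / cos(dip) = 1360 / cos(58.2°) = 2581 m
net slip = dip-slip / sin(rake) = 2581 / sin(56.8°) = 3084 m
rate = 3084 m / 13.3 Ma = 0.000232 m/yr = 0.232 m/kyr

0.232 m/kyr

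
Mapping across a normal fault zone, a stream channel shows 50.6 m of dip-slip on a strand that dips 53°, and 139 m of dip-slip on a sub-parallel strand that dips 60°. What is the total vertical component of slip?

throw_A = 50.6 × sin(53°) = 40.41 m
throw_B = 139 × sin(60°) = 120.4 m
total = 40.41 + 120.4 = 161 m

161 m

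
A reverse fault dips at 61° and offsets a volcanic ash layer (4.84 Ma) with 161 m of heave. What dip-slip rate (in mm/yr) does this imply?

0.0686 mm/yr

dip-slip = heave / cos(dip) = 161 m / cos(61°) = 332.1 m
rate = 332.1 m / 4.84 Ma = 0.0000686 m/yr = 0.0686 mm/yr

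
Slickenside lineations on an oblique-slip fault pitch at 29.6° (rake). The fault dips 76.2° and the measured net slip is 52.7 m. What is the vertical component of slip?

dip-slip = net slip × sin(rake) = 52.7 m × sin(29.6°) = 26.03 m
throw = dip-slip × sin(dip) = 26.03 × sin(76.2°) = 25.3 m

25.3 m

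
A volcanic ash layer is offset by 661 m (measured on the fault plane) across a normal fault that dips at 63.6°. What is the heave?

heave = dip-slip × cos(dip) = 661 m × cos(63.6°) = 294 m

294 m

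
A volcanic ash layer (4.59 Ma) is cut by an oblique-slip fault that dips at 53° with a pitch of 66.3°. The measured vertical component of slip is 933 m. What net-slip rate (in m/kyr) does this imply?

dip-slip = throw / sin(dip) = 933 / sin(53°) = 1168 m
net slip = dip-slip / sin(rake) = 1168 / sin(66.3°) = 1276 m
rate = 1276 m / 4.59 Ma = 0.000278 m/yr = 0.278 m/kyr

0.278 m/kyr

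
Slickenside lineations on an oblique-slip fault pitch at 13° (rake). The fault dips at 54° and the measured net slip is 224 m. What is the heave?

dip-slip = net slip × sin(rake) = 224 m × sin(13°) = 50.39 m
heave = dip-slip × cos(dip) = 50.39 × cos(54°) = 29.6 m

29.6 m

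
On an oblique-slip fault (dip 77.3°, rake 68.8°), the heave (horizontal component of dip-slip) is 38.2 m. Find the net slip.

dip-slip = heave / cos(dip) = 38.2 / cos(77.3°) = 173.8 m
net slip = dip-slip / sin(rake) = 173.8 / sin(68.8°) = 186 m

186 m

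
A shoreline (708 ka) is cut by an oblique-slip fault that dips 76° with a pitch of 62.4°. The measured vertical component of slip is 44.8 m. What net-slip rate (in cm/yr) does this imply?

0.00736 cm/yr

dip-slip = throw / sin(dip) = 44.8 / sin(76°) = 46.17 m
net slip = dip-slip / sin(rake) = 46.17 / sin(62.4°) = 52.10 m
rate = 52.10 m / 708 ka = 0.0000736 m/yr = 0.00736 cm/yr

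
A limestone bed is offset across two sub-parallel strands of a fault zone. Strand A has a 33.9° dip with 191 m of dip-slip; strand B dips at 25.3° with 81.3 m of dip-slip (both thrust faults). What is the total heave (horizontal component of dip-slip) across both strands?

232 m

heave_A = 191 × cos(33.9°) = 158.5 m
heave_B = 81.3 × cos(25.3°) = 73.50 m
total = 158.5 + 73.50 = 232 m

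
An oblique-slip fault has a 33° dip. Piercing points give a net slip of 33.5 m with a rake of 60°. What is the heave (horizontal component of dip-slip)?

dip-slip = net slip × sin(rake) = 33.5 m × sin(60°) = 29.01 m
heave = dip-slip × cos(dip) = 29.01 × cos(33°) = 24.3 m

24.3 m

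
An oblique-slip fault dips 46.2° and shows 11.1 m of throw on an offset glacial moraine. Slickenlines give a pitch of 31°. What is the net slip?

dip-slip = throw / sin(dip) = 11.1 / sin(46.2°) = 15.38 m
net slip = dip-slip / sin(rake) = 15.38 / sin(31°) = 29.9 m

29.9 m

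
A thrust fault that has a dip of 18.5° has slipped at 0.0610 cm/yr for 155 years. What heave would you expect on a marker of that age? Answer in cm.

8.97 cm

dip-slip = rate × time = 0.0610 cm/yr × 155 years = 0.09455 m
heave = dip-slip × cos(dip) = 0.09455 × cos(18.5°) = 0.0897 m = 8.97 cm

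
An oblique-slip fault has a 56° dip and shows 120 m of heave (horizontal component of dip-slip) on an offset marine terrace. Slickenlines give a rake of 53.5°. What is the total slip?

dip-slip = heave / cos(dip) = 120 / cos(56°) = 214.6 m
net slip = dip-slip / sin(rake) = 214.6 / sin(53.5°) = 267 m

267 m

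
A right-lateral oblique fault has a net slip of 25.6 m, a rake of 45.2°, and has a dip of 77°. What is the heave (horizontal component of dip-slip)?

4.09 m

dip-slip = net slip × sin(rake) = 25.6 m × sin(45.2°) = 18.17 m
heave = dip-slip × cos(dip) = 18.17 × cos(77°) = 4.09 m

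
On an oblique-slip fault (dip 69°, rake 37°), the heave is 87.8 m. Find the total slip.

dip-slip = heave / cos(dip) = 87.8 / cos(69°) = 245 m
net slip = dip-slip / sin(rake) = 245 / sin(37°) = 407 m

407 m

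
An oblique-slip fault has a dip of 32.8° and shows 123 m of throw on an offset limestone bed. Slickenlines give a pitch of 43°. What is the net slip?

dip-slip = throw / sin(dip) = 123 / sin(32.8°) = 227.1 m
net slip = dip-slip / sin(rake) = 227.1 / sin(43°) = 333 m

333 m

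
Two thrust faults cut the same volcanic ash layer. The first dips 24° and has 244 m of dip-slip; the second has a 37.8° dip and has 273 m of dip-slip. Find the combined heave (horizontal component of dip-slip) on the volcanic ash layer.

439 m

heave_A = 244 × cos(24°) = 222.9 m
heave_B = 273 × cos(37.8°) = 215.7 m
total = 222.9 + 215.7 = 439 m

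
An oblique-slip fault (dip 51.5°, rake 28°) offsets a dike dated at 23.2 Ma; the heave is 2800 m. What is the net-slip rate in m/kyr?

0.413 m/kyr

dip-slip = heave / cos(dip) = 2800 / cos(51.5°) = 4498 m
net slip = dip-slip / sin(rake) = 4498 / sin(28°) = 9581 m
rate = 9581 m / 23.2 Ma = 0.000413 m/yr = 0.413 m/kyr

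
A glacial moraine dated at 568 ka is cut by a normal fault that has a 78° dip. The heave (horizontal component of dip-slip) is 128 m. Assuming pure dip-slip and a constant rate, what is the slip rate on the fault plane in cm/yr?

0.108 cm/yr

dip-slip = heave / cos(dip) = 128 m / cos(78°) = 615.6 m
rate = 615.6 m / 568 ka = 0.00108 m/yr = 0.108 cm/yr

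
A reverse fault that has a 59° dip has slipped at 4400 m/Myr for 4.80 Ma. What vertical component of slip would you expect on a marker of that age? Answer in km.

dip-slip = rate × time = 4400 m/Myr × 4.80 Ma = 21120 m
throw = dip-slip × sin(dip) = 21120 × sin(59°) = 18100 m = 18.1 km

18.1 km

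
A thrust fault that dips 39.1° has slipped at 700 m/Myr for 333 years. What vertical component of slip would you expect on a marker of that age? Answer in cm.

14.7 cm

dip-slip = rate × time = 700 m/Myr × 333 years = 0.2331 m
throw = dip-slip × sin(dip) = 0.2331 × sin(39.1°) = 0.147 m = 14.7 cm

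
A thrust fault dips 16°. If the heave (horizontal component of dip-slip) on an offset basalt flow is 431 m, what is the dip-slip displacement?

448 m

dip-slip = heave / cos(dip) = 431 / cos(16°) = 448 m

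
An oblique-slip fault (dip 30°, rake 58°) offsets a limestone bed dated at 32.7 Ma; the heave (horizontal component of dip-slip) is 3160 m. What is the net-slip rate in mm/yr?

0.132 mm/yr

dip-slip = heave / cos(dip) = 3160 / cos(30°) = 3649 m
net slip = dip-slip / sin(rake) = 3649 / sin(58°) = 4303 m
rate = 4303 m / 32.7 Ma = 0.000132 m/yr = 0.132 mm/yr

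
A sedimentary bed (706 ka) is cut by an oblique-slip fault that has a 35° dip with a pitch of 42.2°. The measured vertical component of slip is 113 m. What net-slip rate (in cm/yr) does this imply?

dip-slip = throw / sin(dip) = 113 / sin(35°) = 197 m
net slip = dip-slip / sin(rake) = 197 / sin(42.2°) = 293.3 m
rate = 293.3 m / 706 ka = 0.000415 m/yr = 0.0415 cm/yr

0.0415 cm/yr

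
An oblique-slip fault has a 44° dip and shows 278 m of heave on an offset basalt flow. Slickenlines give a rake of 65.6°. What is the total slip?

dip-slip = heave / cos(dip) = 278 / cos(44°) = 386.5 m
net slip = dip-slip / sin(rake) = 386.5 / sin(65.6°) = 424 m

424 m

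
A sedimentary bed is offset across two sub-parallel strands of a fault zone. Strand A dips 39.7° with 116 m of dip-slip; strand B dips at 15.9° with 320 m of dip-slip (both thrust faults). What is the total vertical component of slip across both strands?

throw_A = 116 × sin(39.7°) = 74.10 m
throw_B = 320 × sin(15.9°) = 87.67 m
total = 74.10 + 87.67 = 162 m

162 m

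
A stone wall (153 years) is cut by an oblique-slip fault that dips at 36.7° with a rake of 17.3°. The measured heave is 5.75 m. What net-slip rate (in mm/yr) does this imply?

dip-slip = heave / cos(dip) = 5.75 / cos(36.7°) = 7.172 m
net slip = dip-slip / sin(rake) = 7.172 / sin(17.3°) = 24.12 m
rate = 24.12 m / 153 years = 0.158 m/yr = 158 mm/yr

158 mm/yr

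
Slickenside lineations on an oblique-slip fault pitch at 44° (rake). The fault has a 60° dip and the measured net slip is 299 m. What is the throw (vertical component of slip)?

dip-slip = net slip × sin(rake) = 299 m × sin(44°) = 207.7 m
throw = dip-slip × sin(dip) = 207.7 × sin(60°) = 180 m

180 m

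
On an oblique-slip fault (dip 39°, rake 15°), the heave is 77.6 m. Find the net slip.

dip-slip = heave / cos(dip) = 77.6 / cos(39°) = 99.85 m
net slip = dip-slip / sin(rake) = 99.85 / sin(15°) = 386 m

386 m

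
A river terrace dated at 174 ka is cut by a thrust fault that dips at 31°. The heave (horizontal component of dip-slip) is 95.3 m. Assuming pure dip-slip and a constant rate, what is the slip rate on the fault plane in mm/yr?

0.639 mm/yr

dip-slip = heave / cos(dip) = 95.3 m / cos(31°) = 111.2 m
rate = 111.2 m / 174 ka = 0.000639 m/yr = 0.639 mm/yr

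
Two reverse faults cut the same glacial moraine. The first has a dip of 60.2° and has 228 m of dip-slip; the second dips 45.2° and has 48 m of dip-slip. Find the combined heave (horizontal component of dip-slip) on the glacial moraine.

147 m

heave_A = 228 × cos(60.2°) = 113.3 m
heave_B = 48 × cos(45.2°) = 33.82 m
total = 113.3 + 33.82 = 147 m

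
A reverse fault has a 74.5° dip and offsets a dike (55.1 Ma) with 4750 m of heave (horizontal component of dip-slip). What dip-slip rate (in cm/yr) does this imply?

dip-slip = heave / cos(dip) = 4750 m / cos(74.5°) = 17770 m
rate = 17770 m / 55.1 Ma = 0.000323 m/yr = 0.0323 cm/yr

0.0323 cm/yr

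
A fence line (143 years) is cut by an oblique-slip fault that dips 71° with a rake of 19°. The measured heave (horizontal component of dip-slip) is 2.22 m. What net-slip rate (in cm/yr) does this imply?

dip-slip = heave / cos(dip) = 2.22 / cos(71°) = 6.819 m
net slip = dip-slip / sin(rake) = 6.819 / sin(19°) = 20.94 m
rate = 20.94 m / 143 years = 0.146 m/yr = 14.6 cm/yr

14.6 cm/yr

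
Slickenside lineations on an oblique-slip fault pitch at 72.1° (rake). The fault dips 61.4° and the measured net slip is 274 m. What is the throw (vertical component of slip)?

dip-slip = net slip × sin(rake) = 274 m × sin(72.1°) = 260.7 m
throw = dip-slip × sin(dip) = 260.7 × sin(61.4°) = 229 m

229 m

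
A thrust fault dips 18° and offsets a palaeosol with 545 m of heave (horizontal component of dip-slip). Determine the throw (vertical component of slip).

177 m

throw = heave × tan(dip) = 545 × tan(18°) = 177 m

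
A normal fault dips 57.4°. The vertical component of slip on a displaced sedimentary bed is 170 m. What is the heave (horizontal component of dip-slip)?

109 m

heave = throw / tan(dip) = 170 / tan(57.4°) = 109 m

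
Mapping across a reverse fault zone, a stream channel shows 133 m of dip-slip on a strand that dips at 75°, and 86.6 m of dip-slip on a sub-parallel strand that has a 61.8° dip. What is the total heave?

heave_A = 133 × cos(75°) = 34.42 m
heave_B = 86.6 × cos(61.8°) = 40.92 m
total = 34.42 + 40.92 = 75.3 m

75.3 m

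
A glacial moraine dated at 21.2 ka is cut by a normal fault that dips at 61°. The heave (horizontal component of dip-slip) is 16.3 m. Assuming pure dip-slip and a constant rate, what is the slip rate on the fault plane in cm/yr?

0.159 cm/yr

dip-slip = heave / cos(dip) = 16.3 m / cos(61°) = 33.62 m
rate = 33.62 m / 21.2 ka = 0.00159 m/yr = 0.159 cm/yr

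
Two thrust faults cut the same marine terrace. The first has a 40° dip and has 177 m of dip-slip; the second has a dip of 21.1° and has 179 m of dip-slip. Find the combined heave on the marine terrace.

303 m

heave_A = 177 × cos(40°) = 135.6 m
heave_B = 179 × cos(21.1°) = 167 m
total = 135.6 + 167 = 303 m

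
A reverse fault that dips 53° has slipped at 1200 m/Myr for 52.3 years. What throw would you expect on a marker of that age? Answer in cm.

5.01 cm

dip-slip = rate × time = 1200 m/Myr × 52.3 years = 0.06276 m
throw = dip-slip × sin(dip) = 0.06276 × sin(53°) = 0.0501 m = 5.01 cm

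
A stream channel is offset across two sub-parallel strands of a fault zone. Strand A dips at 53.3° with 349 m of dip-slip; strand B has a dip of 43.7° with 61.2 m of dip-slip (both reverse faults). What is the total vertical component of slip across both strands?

322 m

throw_A = 349 × sin(53.3°) = 279.8 m
throw_B = 61.2 × sin(43.7°) = 42.28 m
total = 279.8 + 42.28 = 322 m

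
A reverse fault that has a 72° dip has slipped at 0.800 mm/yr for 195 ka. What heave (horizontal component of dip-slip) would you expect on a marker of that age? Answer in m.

48.2 m

dip-slip = rate × time = 0.800 mm/yr × 195 ka = 156 m
heave = dip-slip × cos(dip) = 156 × cos(72°) = 48.2 m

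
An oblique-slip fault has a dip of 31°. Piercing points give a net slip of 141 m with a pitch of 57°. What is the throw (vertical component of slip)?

60.9 m

dip-slip = net slip × sin(rake) = 141 m × sin(57°) = 118.3 m
throw = dip-slip × sin(dip) = 118.3 × sin(31°) = 60.9 m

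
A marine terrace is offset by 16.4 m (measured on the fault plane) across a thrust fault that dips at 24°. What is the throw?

6.67 m

throw = dip-slip × sin(dip) = 16.4 m × sin(24°) = 6.67 m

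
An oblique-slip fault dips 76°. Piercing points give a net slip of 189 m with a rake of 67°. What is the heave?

dip-slip = net slip × sin(rake) = 189 m × sin(67°) = 174 m
heave = dip-slip × cos(dip) = 174 × cos(76°) = 42.1 m

42.1 m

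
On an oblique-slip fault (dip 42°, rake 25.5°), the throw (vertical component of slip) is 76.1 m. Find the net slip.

dip-slip = throw / sin(dip) = 76.1 / sin(42°) = 113.7 m
net slip = dip-slip / sin(rake) = 113.7 / sin(25.5°) = 264 m

264 m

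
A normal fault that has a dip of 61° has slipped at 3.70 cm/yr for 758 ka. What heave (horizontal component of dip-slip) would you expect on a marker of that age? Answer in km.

dip-slip = rate × time = 3.70 cm/yr × 758 ka = 28050 m
heave = dip-slip × cos(dip) = 28050 × cos(61°) = 13600 m = 13.6 km

13.6 km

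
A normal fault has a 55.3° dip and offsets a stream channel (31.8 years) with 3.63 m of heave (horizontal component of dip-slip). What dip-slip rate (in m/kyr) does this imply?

dip-slip = heave / cos(dip) = 3.63 m / cos(55.3°) = 6.376 m
rate = 6.376 m / 31.8 years = 0.201 m/yr = 201 m/kyr

201 m/kyr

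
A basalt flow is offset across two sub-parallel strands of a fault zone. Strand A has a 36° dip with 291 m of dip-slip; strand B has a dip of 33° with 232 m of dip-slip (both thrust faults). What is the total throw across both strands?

throw_A = 291 × sin(36°) = 171 m
throw_B = 232 × sin(33°) = 126.4 m
total = 171 + 126.4 = 297 m

297 m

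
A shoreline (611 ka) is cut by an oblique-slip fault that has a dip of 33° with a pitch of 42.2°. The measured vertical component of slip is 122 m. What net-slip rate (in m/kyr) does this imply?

dip-slip = throw / sin(dip) = 122 / sin(33°) = 224 m
net slip = dip-slip / sin(rake) = 224 / sin(42.2°) = 333.5 m
rate = 333.5 m / 611 ka = 0.000546 m/yr = 0.546 m/kyr

0.546 m/kyr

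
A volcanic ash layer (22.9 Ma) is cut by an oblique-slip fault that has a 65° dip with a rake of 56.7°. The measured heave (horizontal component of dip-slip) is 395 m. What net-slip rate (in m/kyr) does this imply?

0.0488 m/kyr

dip-slip = heave / cos(dip) = 395 / cos(65°) = 934.6 m
net slip = dip-slip / sin(rake) = 934.6 / sin(56.7°) = 1118 m
rate = 1118 m / 22.9 Ma = 0.0000488 m/yr = 0.0488 m/kyr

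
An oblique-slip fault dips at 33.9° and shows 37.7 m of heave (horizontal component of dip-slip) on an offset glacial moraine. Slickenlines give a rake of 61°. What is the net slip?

51.9 m

dip-slip = heave / cos(dip) = 37.7 / cos(33.9°) = 45.42 m
net slip = dip-slip / sin(rake) = 45.42 / sin(61°) = 51.9 m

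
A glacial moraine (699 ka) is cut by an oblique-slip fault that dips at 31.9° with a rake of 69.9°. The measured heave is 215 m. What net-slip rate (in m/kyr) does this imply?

0.386 m/kyr

dip-slip = heave / cos(dip) = 215 / cos(31.9°) = 253.2 m
net slip = dip-slip / sin(rake) = 253.2 / sin(69.9°) = 269.7 m
rate = 269.7 m / 699 ka = 0.000386 m/yr = 0.386 m/kyr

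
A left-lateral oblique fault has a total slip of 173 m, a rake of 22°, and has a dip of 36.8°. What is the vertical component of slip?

38.8 m

dip-slip = net slip × sin(rake) = 173 m × sin(22°) = 64.81 m
throw = dip-slip × sin(dip) = 64.81 × sin(36.8°) = 38.8 m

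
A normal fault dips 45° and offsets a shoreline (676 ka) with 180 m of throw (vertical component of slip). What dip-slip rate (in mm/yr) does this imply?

dip-slip = throw / sin(dip) = 180 m / sin(45°) = 254.6 m
rate = 254.6 m / 676 ka = 0.000377 m/yr = 0.377 mm/yr

0.377 mm/yr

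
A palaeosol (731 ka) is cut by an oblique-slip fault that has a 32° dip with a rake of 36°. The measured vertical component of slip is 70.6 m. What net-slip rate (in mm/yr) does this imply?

0.310 mm/yr

dip-slip = throw / sin(dip) = 70.6 / sin(32°) = 133.2 m
net slip = dip-slip / sin(rake) = 133.2 / sin(36°) = 226.7 m
rate = 226.7 m / 731 ka = 0.000310 m/yr = 0.310 mm/yr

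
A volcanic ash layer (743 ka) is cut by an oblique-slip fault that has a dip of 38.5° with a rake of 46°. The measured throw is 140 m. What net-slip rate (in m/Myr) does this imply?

421 m/Myr

dip-slip = throw / sin(dip) = 140 / sin(38.5°) = 224.9 m
net slip = dip-slip / sin(rake) = 224.9 / sin(46°) = 312.6 m
rate = 312.6 m / 743 ka = 0.000421 m/yr = 421 m/Myr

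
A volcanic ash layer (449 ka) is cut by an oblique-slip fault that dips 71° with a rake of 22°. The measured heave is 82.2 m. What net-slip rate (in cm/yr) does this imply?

dip-slip = heave / cos(dip) = 82.2 / cos(71°) = 252.5 m
net slip = dip-slip / sin(rake) = 252.5 / sin(22°) = 674 m
rate = 674 m / 449 ka = 0.00150 m/yr = 0.150 cm/yr

0.150 cm/yr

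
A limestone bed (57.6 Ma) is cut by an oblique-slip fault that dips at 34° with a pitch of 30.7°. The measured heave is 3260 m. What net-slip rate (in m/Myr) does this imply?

dip-slip = heave / cos(dip) = 3260 / cos(34°) = 3932 m
net slip = dip-slip / sin(rake) = 3932 / sin(30.7°) = 7702 m
rate = 7702 m / 57.6 Ma = 0.000134 m/yr = 134 m/Myr

134 m/Myr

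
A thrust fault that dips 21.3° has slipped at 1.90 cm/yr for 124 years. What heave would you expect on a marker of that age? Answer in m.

2.20 m

dip-slip = rate × time = 1.90 cm/yr × 124 years = 2.356 m
heave = dip-slip × cos(dip) = 2.356 × cos(21.3°) = 2.20 m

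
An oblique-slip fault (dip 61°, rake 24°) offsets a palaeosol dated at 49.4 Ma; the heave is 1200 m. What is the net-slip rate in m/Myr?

123 m/Myr

dip-slip = heave / cos(dip) = 1200 / cos(61°) = 2475 m
net slip = dip-slip / sin(rake) = 2475 / sin(24°) = 6086 m
rate = 6086 m / 49.4 Ma = 0.000123 m/yr = 123 m/Myr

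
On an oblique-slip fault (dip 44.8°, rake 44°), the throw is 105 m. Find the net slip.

dip-slip = throw / sin(dip) = 105 / sin(44.8°) = 149 m
net slip = dip-slip / sin(rake) = 149 / sin(44°) = 215 m

215 m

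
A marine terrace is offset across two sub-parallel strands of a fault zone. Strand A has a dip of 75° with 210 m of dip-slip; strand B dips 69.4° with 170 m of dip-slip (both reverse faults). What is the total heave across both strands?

heave_A = 210 × cos(75°) = 54.35 m
heave_B = 170 × cos(69.4°) = 59.81 m
total = 54.35 + 59.81 = 114 m

114 m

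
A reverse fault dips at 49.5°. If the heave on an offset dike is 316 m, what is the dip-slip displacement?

dip-slip = heave / cos(dip) = 316 / cos(49.5°) = 487 m

487 m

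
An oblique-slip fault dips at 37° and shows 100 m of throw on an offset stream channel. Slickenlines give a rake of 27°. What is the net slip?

366 m

dip-slip = throw / sin(dip) = 100 / sin(37°) = 166.2 m
net slip = dip-slip / sin(rake) = 166.2 / sin(27°) = 366 m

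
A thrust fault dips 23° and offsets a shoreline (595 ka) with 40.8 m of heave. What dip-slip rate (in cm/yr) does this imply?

0.00745 cm/yr

dip-slip = heave / cos(dip) = 40.8 m / cos(23°) = 44.32 m
rate = 44.32 m / 595 ka = 0.0000745 m/yr = 0.00745 cm/yr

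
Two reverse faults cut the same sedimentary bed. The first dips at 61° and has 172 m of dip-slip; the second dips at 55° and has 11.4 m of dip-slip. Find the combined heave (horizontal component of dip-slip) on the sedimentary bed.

89.9 m

heave_A = 172 × cos(61°) = 83.39 m
heave_B = 11.4 × cos(55°) = 6.539 m
total = 83.39 + 6.539 = 89.9 m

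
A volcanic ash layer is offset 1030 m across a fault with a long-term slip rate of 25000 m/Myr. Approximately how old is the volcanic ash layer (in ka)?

41.2 ka

age = offset / rate = 1030 m / (25000 m/Myr) = 41200 yr = 41.2 ka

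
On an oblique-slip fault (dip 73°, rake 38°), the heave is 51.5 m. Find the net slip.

dip-slip = heave / cos(dip) = 51.5 / cos(73°) = 176.1 m
net slip = dip-slip / sin(rake) = 176.1 / sin(38°) = 286 m

286 m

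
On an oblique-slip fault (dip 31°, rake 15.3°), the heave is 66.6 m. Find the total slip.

dip-slip = heave / cos(dip) = 66.6 / cos(31°) = 77.70 m
net slip = dip-slip / sin(rake) = 77.70 / sin(15.3°) = 294 m

294 m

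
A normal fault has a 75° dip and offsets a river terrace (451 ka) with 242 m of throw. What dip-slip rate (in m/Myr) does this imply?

dip-slip = throw / sin(dip) = 242 m / sin(75°) = 250.5 m
rate = 250.5 m / 451 ka = 0.000556 m/yr = 556 m/Myr

556 m/Myr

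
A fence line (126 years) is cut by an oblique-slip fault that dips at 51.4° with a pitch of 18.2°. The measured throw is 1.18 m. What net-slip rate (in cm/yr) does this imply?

dip-slip = throw / sin(dip) = 1.18 / sin(51.4°) = 1.510 m
net slip = dip-slip / sin(rake) = 1.510 / sin(18.2°) = 4.834 m
rate = 4.834 m / 126 years = 0.0384 m/yr = 3.84 cm/yr

3.84 cm/yr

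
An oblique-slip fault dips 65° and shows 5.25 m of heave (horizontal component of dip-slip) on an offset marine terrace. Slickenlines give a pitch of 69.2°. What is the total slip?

13.3 m

dip-slip = heave / cos(dip) = 5.25 / cos(65°) = 12.42 m
net slip = dip-slip / sin(rake) = 12.42 / sin(69.2°) = 13.3 m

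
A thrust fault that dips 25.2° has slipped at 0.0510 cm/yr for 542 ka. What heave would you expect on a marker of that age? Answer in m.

dip-slip = rate × time = 0.0510 cm/yr × 542 ka = 276.4 m
heave = dip-slip × cos(dip) = 276.4 × cos(25.2°) = 250 m

250 m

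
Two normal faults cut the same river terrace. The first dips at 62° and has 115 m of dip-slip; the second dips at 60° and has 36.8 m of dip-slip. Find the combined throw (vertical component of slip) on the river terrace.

133 m

throw_A = 115 × sin(62°) = 101.5 m
throw_B = 36.8 × sin(60°) = 31.87 m
total = 101.5 + 31.87 = 133 m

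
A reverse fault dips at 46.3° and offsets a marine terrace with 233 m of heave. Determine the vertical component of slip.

244 m

throw = heave × tan(dip) = 233 × tan(46.3°) = 244 m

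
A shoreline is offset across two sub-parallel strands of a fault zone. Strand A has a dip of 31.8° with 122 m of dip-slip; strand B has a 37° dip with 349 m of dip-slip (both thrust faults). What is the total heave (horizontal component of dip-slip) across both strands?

382 m

heave_A = 122 × cos(31.8°) = 103.7 m
heave_B = 349 × cos(37°) = 278.7 m
total = 103.7 + 278.7 = 382 m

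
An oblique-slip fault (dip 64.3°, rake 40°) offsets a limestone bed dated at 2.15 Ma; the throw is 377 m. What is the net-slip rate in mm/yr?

dip-slip = throw / sin(dip) = 377 / sin(64.3°) = 418.4 m
net slip = dip-slip / sin(rake) = 418.4 / sin(40°) = 650.9 m
rate = 650.9 m / 2.15 Ma = 0.000303 m/yr = 0.303 mm/yr

0.303 mm/yr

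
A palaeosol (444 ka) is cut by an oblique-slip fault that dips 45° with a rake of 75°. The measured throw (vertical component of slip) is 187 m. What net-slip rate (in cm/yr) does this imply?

0.0617 cm/yr

dip-slip = throw / sin(dip) = 187 / sin(45°) = 264.5 m
net slip = dip-slip / sin(rake) = 264.5 / sin(75°) = 273.8 m
rate = 273.8 m / 444 ka = 0.000617 m/yr = 0.0617 cm/yr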